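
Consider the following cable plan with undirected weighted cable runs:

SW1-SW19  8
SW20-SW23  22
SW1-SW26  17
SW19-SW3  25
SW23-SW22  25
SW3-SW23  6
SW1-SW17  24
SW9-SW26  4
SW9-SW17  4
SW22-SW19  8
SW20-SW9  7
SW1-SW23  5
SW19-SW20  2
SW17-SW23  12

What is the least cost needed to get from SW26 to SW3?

Settle nodes by increasing distance from SW26:
SW26: 0
SW9: 4  (via SW26)
SW17: 8  (via SW9)
SW20: 11  (via SW9)
SW19: 13  (via SW20)
SW1: 17  (via SW26)
SW23: 20  (via SW17)
SW22: 21  (via SW19)
SW3: 26  (via SW23)
Shortest route: SW26–SW9–SW17–SW23–SW3 = 26.

26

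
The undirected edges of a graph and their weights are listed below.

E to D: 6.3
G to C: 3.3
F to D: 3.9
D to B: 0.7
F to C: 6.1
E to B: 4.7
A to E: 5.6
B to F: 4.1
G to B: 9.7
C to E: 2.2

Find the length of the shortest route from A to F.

Enumerating some paths:
A → E → B → F: 5.6+4.7+4.1 = 14.4
A → E → B → D → F: 5.6+4.7+0.7+3.9 = 14.9
A → E → C → F: 5.6+2.2+6.1 = 13.9
Cheapest is A → E → C → F at 13.9.

13.9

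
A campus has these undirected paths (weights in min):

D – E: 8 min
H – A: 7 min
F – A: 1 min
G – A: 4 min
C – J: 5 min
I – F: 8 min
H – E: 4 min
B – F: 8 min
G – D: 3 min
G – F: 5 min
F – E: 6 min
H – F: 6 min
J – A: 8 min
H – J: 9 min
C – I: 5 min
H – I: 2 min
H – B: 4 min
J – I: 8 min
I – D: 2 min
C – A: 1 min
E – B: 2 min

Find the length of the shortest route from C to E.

Settle nodes by increasing distance from C:
C: 0
A: 1  (via C)
F: 2  (via A)
G: 5  (via A)
I: 5  (via C)
J: 5  (via C)
D: 7  (via I)
H: 7  (via I)
E: 8  (via F)
Shortest route: C–A–F–E = 8 min.

8 min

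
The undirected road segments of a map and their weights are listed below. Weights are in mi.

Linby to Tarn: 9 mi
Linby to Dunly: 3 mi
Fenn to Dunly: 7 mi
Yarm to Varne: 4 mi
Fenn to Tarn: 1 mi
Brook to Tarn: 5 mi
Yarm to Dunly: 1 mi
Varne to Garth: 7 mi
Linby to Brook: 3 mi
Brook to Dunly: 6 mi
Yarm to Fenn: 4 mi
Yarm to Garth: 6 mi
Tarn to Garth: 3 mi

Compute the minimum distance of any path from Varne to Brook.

11 mi

Enumerating some paths:
Varne - Yarm - Garth - Tarn - Brook: 4+6+3+5 = 18
Varne - Yarm - Dunly - Brook: 4+1+6 = 11
Varne - Garth - Tarn - Brook: 7+3+5 = 15
Varne - Yarm - Fenn - Tarn - Brook: 4+4+1+5 = 14
The minimum is 11 mi via Varne - Yarm - Dunly - Brook.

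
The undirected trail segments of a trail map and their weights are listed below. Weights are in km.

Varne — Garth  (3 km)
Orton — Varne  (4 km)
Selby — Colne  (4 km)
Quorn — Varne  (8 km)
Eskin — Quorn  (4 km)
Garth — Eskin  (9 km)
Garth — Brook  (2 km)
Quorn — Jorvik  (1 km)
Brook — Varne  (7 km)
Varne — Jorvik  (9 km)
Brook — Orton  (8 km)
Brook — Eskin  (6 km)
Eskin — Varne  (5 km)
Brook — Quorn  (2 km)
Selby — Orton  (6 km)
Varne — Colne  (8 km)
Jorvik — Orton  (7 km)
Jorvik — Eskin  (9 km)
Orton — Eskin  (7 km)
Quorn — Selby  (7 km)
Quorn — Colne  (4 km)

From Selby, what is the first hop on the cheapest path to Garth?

Quorn

Compare a few routes:
Selby–Quorn–Brook–Garth: 7+2+2 = 11
Selby–Colne–Quorn–Brook–Garth: 4+4+2+2 = 12
The minimum is 11 km via Selby–Quorn–Brook–Garth.
So from Selby the first move is to Quorn.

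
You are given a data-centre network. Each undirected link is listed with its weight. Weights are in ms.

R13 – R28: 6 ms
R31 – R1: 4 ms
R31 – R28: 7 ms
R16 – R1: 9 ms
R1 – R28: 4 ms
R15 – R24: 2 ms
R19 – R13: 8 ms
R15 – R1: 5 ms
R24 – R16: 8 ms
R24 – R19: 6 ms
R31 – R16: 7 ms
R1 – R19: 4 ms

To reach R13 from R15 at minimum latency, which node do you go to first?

Candidate routes:
R15 → R1 → R28 → R13: 5+4+6 = 15
R15 → R24 → R19 → R13: 2+6+8 = 16
R15 → R1 → R19 → R13: 5+4+8 = 17
R15 → R1 → R31 → R28 → R13: 5+4+7+6 = 22
Cheapest is R15 → R1 → R28 → R13 at 15 ms.
So from R15 the first move is to R1.

R1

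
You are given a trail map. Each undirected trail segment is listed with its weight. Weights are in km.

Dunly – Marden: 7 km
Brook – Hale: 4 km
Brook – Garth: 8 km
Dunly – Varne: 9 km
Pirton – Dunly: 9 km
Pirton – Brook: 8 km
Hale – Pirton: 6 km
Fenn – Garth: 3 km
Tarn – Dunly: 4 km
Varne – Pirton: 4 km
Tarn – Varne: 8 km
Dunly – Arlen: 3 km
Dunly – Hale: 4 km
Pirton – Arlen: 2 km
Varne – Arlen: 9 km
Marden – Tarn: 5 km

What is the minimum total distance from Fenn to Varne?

Enumerating some paths:
Fenn–Garth–Brook–Hale–Dunly–Arlen–Pirton–Varne: 3+8+4+4+3+2+4 = 28
Fenn–Garth–Brook–Hale–Pirton–Varne: 3+8+4+6+4 = 25
Fenn–Garth–Brook–Pirton–Varne: 3+8+8+4 = 23
Cheapest is Fenn–Garth–Brook–Pirton–Varne at 23 km.

23 km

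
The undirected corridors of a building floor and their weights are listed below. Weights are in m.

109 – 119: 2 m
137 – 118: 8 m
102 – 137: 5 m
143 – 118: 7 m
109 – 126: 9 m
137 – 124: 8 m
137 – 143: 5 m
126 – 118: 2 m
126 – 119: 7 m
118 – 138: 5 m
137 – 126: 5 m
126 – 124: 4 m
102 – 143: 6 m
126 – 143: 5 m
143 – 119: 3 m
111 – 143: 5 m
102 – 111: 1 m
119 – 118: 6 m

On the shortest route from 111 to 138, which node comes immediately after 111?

143

Candidate routes:
111 → 102 → 137 → 126 → 118 → 138: 1+5+5+2+5 = 18
111 → 143 → 118 → 138: 5+7+5 = 17
The minimum is 17 m via 111 → 143 → 118 → 138.
So from 111 the first move is to 143.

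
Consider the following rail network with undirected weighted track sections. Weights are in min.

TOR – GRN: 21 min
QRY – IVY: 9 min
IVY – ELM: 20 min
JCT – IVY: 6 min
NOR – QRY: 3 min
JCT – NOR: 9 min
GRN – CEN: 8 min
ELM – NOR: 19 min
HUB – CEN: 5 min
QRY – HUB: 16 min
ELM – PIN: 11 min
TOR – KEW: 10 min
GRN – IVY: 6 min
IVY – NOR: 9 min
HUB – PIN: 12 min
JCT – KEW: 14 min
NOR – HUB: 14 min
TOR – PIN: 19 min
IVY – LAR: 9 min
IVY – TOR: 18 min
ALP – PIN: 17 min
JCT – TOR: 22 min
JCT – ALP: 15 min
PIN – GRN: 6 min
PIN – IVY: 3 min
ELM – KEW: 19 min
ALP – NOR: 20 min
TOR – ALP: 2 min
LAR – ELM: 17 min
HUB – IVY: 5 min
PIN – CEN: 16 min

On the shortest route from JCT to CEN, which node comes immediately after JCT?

IVY

Candidate routes:
JCT–IVY–GRN–CEN: 6+6+8 = 20
JCT–IVY–HUB–CEN: 6+5+5 = 16
The minimum is 16 min via JCT–IVY–HUB–CEN.
So from JCT the first move is to IVY.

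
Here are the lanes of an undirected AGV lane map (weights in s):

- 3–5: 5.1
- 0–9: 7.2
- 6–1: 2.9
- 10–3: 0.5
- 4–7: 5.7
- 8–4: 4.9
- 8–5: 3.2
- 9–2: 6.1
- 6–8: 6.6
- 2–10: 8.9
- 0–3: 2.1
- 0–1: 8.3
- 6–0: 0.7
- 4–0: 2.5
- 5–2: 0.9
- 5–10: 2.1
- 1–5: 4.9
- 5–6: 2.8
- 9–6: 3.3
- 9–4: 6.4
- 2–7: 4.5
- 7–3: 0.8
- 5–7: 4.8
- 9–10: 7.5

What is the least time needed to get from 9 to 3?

6.1 s

Compare a few routes:
9 - 10 - 3: 7.5+0.5 = 8
9 - 6 - 0 - 3: 3.3+0.7+2.1 = 6.1
9 - 6 - 5 - 10 - 3: 3.3+2.8+2.1+0.5 = 8.7
The minimum is 6.1 s via 9 - 6 - 0 - 3.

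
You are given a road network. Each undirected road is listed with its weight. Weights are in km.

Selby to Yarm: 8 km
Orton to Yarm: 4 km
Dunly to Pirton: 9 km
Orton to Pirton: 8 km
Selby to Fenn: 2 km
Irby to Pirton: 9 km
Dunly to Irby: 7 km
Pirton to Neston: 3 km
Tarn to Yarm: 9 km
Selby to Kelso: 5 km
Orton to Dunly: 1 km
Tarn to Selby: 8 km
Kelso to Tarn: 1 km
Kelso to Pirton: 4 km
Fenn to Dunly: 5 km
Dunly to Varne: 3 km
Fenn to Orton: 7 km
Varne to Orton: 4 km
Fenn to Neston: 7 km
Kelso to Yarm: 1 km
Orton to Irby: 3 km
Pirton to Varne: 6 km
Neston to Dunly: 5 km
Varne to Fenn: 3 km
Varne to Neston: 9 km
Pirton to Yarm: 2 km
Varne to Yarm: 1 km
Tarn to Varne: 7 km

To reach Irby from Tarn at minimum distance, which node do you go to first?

Kelso

Candidate routes:
Tarn - Kelso - Yarm - Varne - Orton - Irby: 1+1+1+4+3 = 10
Tarn - Kelso - Yarm - Orton - Irby: 1+1+4+3 = 9
Tarn - Kelso - Yarm - Varne - Dunly - Orton - Irby: 1+1+1+3+1+3 = 10
Cheapest is Tarn - Kelso - Yarm - Orton - Irby at 9 km.
So from Tarn the first move is to Kelso.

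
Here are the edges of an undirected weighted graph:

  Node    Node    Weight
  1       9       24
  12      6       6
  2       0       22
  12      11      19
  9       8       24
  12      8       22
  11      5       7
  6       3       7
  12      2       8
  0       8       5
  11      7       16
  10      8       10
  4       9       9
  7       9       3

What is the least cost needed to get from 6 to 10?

Compare a few routes:
6 → 12 → 11 → 7 → 9 → 8 → 10: 6+19+16+3+24+10 = 78
6 → 12 → 2 → 0 → 8 → 10: 6+8+22+5+10 = 51
6 → 12 → 8 → 10: 6+22+10 = 38
The minimum is 38 via 6 → 12 → 8 → 10.

38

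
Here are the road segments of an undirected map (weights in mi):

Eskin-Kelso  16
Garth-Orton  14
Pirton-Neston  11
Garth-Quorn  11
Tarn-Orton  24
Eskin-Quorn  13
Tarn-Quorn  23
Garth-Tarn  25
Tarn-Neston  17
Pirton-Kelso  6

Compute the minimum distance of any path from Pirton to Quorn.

35 mi

Settle nodes by increasing distance from Pirton:
Pirton: 0
Kelso: 6  (via Pirton)
Neston: 11  (via Pirton)
Eskin: 22  (via Kelso)
Tarn: 28  (via Neston)
Quorn: 35  (via Eskin)
Shortest route: Pirton–Kelso–Eskin–Quorn = 35 mi.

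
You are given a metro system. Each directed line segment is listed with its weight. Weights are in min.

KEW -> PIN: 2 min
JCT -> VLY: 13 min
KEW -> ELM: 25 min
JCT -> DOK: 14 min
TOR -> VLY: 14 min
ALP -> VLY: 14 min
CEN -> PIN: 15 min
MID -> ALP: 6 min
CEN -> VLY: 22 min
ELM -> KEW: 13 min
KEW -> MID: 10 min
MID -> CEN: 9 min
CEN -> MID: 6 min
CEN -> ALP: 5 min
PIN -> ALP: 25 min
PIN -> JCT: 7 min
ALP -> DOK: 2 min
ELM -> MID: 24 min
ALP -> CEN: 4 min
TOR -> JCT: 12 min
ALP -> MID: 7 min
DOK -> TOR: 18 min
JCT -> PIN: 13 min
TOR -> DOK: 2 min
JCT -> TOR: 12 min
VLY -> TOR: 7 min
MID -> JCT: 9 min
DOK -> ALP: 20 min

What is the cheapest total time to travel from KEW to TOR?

21 min

Enumerating some paths:
KEW–PIN–JCT–VLY–TOR: 2+7+13+7 = 29
KEW–MID–JCT–TOR: 10+9+12 = 31
KEW–PIN–JCT–TOR: 2+7+12 = 21
KEW–MID–ALP–DOK–TOR: 10+6+2+18 = 36
The minimum is 21 min via KEW–PIN–JCT–TOR.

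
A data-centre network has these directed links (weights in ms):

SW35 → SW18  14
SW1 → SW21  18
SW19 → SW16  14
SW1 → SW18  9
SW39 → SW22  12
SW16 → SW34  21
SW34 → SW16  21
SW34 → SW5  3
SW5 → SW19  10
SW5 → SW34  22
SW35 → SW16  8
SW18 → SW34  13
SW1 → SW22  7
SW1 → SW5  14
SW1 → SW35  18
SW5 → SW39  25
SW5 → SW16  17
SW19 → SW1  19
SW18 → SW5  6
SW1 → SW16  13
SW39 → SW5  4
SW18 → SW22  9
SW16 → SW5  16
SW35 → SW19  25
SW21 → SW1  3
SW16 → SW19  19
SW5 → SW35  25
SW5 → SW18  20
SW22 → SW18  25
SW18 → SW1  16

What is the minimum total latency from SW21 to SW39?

Compare a few routes:
SW21 - SW1 - SW5 - SW39: 3+14+25 = 42
SW21 - SW1 - SW18 - SW34 - SW5 - SW39: 3+9+13+3+25 = 53
SW21 - SW1 - SW18 - SW5 - SW39: 3+9+6+25 = 43
SW21 - SW1 - SW16 - SW5 - SW39: 3+13+16+25 = 57
The minimum is 42 ms via SW21 - SW1 - SW5 - SW39.

42 ms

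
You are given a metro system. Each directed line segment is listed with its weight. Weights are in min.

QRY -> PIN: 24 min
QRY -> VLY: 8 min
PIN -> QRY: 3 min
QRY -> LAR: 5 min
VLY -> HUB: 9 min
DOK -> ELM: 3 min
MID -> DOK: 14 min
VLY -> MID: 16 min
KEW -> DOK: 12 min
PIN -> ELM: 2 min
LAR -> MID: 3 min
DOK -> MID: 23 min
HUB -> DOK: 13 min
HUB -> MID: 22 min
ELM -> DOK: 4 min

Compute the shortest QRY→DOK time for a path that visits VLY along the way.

30 min

Best QRY to VLY: QRY–VLY costing 8
Shortest VLY→DOK: VLY–HUB–DOK = 22
Total via VLY: 8 + 22 = 30 min.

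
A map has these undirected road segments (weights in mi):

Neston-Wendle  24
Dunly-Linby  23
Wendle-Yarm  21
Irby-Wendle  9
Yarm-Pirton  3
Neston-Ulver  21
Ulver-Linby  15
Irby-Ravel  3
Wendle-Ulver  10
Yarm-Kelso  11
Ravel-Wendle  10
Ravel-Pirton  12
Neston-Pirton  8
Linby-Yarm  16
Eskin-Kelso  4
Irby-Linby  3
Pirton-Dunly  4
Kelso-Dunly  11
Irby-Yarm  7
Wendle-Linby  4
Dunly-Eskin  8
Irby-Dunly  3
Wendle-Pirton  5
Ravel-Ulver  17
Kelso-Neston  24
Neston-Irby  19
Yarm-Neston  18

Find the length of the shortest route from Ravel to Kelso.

Shortest distances from Ravel:
Ravel: 0
Irby: 3  (via Ravel)
Linby: 6  (via Irby)
Dunly: 6  (via Irby)
Wendle: 10  (via Ravel)
Yarm: 10  (via Irby)
Pirton: 10  (via Dunly)
Eskin: 14  (via Dunly)
Ulver: 17  (via Ravel)
Kelso: 17  (via Dunly)
Shortest route: Ravel–Irby–Dunly–Kelso = 17 mi.

17 mi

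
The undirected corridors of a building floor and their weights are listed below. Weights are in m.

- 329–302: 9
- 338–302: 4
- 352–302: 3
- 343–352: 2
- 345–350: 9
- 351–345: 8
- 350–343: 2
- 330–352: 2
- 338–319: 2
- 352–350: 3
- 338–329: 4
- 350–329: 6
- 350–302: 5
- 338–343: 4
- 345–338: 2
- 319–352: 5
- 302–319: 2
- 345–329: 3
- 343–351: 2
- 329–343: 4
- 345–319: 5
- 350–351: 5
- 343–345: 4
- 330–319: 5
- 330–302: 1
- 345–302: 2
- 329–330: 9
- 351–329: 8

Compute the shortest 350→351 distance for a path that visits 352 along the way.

7 m

Shortest 350→352: 350–352 = 3
Best 352 to 351: 352–343–351 costing 4
Total via 352: 3 + 4 = 7 m.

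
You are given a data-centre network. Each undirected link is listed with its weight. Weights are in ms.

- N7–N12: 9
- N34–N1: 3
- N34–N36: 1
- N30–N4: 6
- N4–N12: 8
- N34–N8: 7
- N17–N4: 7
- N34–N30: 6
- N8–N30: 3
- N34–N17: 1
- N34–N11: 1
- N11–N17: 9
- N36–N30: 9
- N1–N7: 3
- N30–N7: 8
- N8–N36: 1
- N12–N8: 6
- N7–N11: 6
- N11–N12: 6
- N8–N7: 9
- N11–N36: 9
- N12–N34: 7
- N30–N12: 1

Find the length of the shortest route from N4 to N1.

11 ms

Compare a few routes:
N4 - N30 - N8 - N36 - N34 - N1: 6+3+1+1+3 = 14
N4 - N30 - N34 - N1: 6+6+3 = 15
N4 - N12 - N30 - N8 - N36 - N34 - N1: 8+1+3+1+1+3 = 17
N4 - N17 - N34 - N1: 7+1+3 = 11
Cheapest is N4 - N17 - N34 - N1 at 11 ms.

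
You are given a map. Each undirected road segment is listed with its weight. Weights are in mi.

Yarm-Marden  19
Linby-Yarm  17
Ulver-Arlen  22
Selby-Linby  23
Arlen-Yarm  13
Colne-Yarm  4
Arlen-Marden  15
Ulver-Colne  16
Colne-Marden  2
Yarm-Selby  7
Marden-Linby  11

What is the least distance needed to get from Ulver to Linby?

Enumerating some paths:
Ulver → Colne → Yarm → Linby: 16+4+17 = 37
Ulver → Colne → Marden → Linby: 16+2+11 = 29
Ulver → Arlen → Marden → Linby: 22+15+11 = 48
Cheapest is Ulver → Colne → Marden → Linby at 29 mi.

29 mi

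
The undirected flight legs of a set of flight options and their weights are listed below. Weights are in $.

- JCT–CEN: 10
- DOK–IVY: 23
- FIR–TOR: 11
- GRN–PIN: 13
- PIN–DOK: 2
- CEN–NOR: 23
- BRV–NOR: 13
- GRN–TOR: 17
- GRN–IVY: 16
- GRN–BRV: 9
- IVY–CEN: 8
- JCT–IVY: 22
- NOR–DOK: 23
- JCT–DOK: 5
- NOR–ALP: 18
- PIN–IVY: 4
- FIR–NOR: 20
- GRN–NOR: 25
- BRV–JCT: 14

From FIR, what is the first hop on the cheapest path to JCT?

NOR

Enumerating some paths:
FIR → NOR → DOK → JCT: 20+23+5 = 48
FIR → NOR → BRV → JCT: 20+13+14 = 47
FIR → TOR → GRN → PIN → DOK → JCT: 11+17+13+2+5 = 48
The minimum is $47 via FIR → NOR → BRV → JCT.
So from FIR the first move is to NOR.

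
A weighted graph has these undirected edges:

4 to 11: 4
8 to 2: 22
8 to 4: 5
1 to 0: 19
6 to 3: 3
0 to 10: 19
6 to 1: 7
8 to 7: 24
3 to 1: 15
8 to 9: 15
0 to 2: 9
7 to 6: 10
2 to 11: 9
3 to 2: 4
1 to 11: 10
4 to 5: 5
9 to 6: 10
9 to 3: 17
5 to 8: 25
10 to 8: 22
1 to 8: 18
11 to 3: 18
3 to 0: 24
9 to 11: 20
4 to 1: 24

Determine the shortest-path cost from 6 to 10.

35

Shortest distances from 6:
6: 0
3: 3  (via 6)
1: 7  (via 6)
2: 7  (via 3)
7: 10  (via 6)
9: 10  (via 6)
0: 16  (via 2)
11: 16  (via 2)
4: 20  (via 11)
5: 25  (via 4)
8: 25  (via 1)
10: 35  (via 0)
Shortest route: 6 → 3 → 2 → 0 → 10 = 35.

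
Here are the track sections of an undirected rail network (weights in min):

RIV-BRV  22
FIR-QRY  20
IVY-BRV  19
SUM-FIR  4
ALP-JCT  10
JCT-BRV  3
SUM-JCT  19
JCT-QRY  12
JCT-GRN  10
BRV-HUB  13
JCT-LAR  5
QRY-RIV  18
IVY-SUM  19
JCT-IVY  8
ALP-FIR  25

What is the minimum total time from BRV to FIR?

Candidate routes:
BRV → JCT → IVY → SUM → FIR: 3+8+19+4 = 34
BRV → JCT → SUM → FIR: 3+19+4 = 26
The minimum is 26 min via BRV → JCT → SUM → FIR.

26 min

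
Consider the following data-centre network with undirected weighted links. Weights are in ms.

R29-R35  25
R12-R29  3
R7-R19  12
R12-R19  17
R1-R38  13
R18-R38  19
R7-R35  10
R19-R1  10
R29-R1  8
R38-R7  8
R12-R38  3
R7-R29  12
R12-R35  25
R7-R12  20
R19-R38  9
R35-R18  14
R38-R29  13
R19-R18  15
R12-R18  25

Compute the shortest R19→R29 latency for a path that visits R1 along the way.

18 ms

Shortest R19→R1: R19–R1 = 10
Best R1 to R29: R1–R29 costing 8
Total via R1: 10 + 8 = 18 ms.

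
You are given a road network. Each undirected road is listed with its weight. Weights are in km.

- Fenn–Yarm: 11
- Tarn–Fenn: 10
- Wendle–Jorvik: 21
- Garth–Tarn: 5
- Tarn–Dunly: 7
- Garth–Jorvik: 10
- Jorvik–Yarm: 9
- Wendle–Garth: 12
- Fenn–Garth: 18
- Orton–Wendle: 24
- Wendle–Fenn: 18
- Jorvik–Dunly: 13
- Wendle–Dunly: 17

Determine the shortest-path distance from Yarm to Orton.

53 km

Enumerating some paths:
Yarm–Fenn–Wendle–Orton: 11+18+24 = 53
Yarm–Jorvik–Wendle–Orton: 9+21+24 = 54
Cheapest is Yarm–Fenn–Wendle–Orton at 53 km.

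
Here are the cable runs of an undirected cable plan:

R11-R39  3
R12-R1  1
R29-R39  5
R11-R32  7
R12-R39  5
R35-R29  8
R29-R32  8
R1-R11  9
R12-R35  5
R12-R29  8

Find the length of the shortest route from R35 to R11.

Candidate routes:
R35 → R29 → R39 → R11: 8+5+3 = 16
R35 → R12 → R1 → R11: 5+1+9 = 15
R35 → R12 → R39 → R11: 5+5+3 = 13
Cheapest is R35 → R12 → R39 → R11 at 13.

13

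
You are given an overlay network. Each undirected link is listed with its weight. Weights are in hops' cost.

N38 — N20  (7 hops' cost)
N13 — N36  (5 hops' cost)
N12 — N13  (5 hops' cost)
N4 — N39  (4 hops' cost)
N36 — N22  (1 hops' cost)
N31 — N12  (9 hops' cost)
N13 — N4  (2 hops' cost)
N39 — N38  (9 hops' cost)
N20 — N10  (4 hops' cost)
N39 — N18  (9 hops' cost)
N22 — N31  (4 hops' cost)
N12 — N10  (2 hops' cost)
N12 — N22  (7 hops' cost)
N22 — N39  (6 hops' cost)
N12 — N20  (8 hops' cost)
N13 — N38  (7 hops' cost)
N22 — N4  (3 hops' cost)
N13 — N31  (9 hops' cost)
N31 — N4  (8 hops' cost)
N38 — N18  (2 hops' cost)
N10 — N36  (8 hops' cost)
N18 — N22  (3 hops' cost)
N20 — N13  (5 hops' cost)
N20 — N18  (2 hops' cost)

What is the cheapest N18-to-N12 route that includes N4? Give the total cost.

13 hops' cost

Shortest N18→N4: N18–N22–N4 = 6
Best N4 to N12: N4–N13–N12 costing 7
Total via N4: 6 + 7 = 13 hops' cost.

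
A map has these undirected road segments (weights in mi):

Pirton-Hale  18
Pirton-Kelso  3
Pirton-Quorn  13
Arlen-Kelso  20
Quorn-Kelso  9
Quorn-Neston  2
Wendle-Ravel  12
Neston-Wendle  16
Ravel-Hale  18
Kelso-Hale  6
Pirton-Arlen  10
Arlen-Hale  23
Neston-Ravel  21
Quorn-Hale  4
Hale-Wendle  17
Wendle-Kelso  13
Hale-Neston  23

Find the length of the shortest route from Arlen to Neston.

24 mi

Compare a few routes:
Arlen → Pirton → Kelso → Quorn → Neston: 10+3+9+2 = 24
Arlen → Pirton → Quorn → Neston: 10+13+2 = 25
Cheapest is Arlen → Pirton → Kelso → Quorn → Neston at 24 mi.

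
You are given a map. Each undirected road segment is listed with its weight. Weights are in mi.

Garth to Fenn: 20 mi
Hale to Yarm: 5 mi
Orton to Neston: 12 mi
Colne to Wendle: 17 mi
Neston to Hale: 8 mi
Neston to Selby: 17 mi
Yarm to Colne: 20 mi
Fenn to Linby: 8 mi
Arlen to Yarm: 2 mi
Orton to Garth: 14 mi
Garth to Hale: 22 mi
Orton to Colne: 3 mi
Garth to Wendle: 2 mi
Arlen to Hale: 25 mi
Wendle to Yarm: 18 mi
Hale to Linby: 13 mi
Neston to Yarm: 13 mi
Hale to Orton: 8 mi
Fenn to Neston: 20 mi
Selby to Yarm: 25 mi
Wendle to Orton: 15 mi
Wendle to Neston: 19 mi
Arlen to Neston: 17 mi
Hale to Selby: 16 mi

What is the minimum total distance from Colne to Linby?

Running Dijkstra from Colne:
Colne: 0
Orton: 3  (via Colne)
Hale: 11  (via Orton)
Neston: 15  (via Orton)
Yarm: 16  (via Hale)
Garth: 17  (via Orton)
Wendle: 17  (via Colne)
Arlen: 18  (via Yarm)
Linby: 24  (via Hale)
Shortest route: Colne–Orton–Hale–Linby = 24 mi.

24 mi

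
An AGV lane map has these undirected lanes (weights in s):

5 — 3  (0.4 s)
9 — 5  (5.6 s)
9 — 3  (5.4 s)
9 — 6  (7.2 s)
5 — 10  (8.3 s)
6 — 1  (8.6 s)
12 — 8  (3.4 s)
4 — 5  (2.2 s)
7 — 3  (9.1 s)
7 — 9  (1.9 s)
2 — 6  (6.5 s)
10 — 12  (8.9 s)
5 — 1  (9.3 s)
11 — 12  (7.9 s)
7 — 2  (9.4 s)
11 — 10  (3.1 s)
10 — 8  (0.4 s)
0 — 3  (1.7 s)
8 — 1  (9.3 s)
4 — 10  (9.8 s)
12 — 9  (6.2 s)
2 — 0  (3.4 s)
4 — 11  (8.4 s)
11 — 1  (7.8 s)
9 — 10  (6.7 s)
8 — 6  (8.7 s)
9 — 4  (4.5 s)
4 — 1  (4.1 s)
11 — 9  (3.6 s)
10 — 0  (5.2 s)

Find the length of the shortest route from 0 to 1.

8.4 s

Compare a few routes:
0–10–8–1: 5.2+0.4+9.3 = 14.9
0–3–9–4–1: 1.7+5.4+4.5+4.1 = 15.7
0–3–5–4–1: 1.7+0.4+2.2+4.1 = 8.4
0–3–5–1: 1.7+0.4+9.3 = 11.4
The minimum is 8.4 s via 0–3–5–4–1.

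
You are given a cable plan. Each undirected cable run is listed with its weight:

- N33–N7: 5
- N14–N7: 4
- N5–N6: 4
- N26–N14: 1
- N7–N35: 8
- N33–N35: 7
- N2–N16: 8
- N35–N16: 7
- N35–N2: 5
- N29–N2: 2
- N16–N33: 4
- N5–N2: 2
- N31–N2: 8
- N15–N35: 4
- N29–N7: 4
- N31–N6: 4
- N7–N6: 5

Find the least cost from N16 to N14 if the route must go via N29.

Shortest N16→N29: N16 → N2 → N29 = 10
Shortest N29→N14: N29 → N7 → N14 = 8
Total via N29: 10 + 8 = 18.

18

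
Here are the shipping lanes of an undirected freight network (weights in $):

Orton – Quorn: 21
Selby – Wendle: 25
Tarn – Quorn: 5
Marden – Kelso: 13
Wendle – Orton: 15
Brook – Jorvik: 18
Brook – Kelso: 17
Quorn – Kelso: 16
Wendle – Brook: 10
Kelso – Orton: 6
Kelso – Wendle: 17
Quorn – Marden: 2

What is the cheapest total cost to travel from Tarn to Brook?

$37

Enumerating some paths:
Tarn → Quorn → Marden → Kelso → Brook: 5+2+13+17 = 37
Tarn → Quorn → Kelso → Brook: 5+16+17 = 38
Tarn → Quorn → Marden → Kelso → Wendle → Brook: 5+2+13+17+10 = 47
Tarn → Quorn → Kelso → Wendle → Brook: 5+16+17+10 = 48
The minimum is $37 via Tarn → Quorn → Marden → Kelso → Brook.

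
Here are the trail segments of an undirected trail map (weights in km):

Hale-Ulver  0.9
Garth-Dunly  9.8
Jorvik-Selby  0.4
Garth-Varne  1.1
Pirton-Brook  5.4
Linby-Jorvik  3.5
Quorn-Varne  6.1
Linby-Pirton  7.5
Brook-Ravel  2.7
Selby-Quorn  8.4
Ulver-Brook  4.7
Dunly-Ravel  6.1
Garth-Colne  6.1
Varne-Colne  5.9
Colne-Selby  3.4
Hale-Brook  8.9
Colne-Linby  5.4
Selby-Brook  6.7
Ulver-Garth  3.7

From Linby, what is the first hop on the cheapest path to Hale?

Enumerating some paths:
Linby → Colne → Varne → Garth → Ulver → Hale: 5.4+5.9+1.1+3.7+0.9 = 17
Linby → Jorvik → Selby → Brook → Ulver → Hale: 3.5+0.4+6.7+4.7+0.9 = 16.2
Linby → Jorvik → Selby → Colne → Garth → Ulver → Hale: 3.5+0.4+3.4+6.1+3.7+0.9 = 18
Linby → Colne → Garth → Ulver → Hale: 5.4+6.1+3.7+0.9 = 16.1
Cheapest is Linby → Colne → Garth → Ulver → Hale at 16.1 km.
So from Linby the first move is to Colne.

Colne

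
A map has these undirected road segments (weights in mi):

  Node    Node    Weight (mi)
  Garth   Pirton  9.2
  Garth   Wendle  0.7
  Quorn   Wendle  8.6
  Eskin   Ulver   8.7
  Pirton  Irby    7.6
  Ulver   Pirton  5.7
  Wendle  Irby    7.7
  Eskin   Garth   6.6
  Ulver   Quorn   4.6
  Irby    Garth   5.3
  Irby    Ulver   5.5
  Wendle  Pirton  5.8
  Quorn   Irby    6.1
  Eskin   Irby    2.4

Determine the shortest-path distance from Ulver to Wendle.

11.5 mi

Settle nodes by increasing distance from Ulver:
Ulver: 0
Quorn: 4.6  (via Ulver)
Irby: 5.5  (via Ulver)
Pirton: 5.7  (via Ulver)
Eskin: 7.9  (via Irby)
Garth: 10.8  (via Irby)
Wendle: 11.5  (via Pirton)
Shortest route: Ulver–Pirton–Wendle = 11.5 mi.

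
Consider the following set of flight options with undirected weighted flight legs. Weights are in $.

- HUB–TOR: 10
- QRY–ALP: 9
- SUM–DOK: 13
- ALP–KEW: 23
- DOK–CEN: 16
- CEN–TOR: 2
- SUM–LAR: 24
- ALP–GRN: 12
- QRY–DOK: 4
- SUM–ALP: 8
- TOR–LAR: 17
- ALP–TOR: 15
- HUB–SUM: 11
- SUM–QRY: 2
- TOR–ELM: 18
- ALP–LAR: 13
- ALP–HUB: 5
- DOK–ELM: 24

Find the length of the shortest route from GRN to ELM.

$45

Running Dijkstra from GRN:
GRN: 0
ALP: 12  (via GRN)
HUB: 17  (via ALP)
SUM: 20  (via ALP)
QRY: 21  (via ALP)
LAR: 25  (via ALP)
DOK: 25  (via QRY)
TOR: 27  (via ALP)
CEN: 29  (via TOR)
KEW: 35  (via ALP)
ELM: 45  (via TOR)
Shortest route: GRN → ALP → TOR → ELM = $45.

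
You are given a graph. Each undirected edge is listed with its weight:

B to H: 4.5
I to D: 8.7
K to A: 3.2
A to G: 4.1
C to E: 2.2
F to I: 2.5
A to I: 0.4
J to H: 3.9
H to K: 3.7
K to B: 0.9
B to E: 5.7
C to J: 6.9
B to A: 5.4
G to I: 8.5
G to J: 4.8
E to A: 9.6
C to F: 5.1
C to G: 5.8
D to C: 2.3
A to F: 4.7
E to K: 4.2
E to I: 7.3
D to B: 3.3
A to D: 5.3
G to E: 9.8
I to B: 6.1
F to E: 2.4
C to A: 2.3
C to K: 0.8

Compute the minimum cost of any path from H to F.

9.1

Candidate routes:
H → K → C → F: 3.7+0.8+5.1 = 9.6
H → K → C → E → F: 3.7+0.8+2.2+2.4 = 9.1
The minimum is 9.1 via H → K → C → E → F.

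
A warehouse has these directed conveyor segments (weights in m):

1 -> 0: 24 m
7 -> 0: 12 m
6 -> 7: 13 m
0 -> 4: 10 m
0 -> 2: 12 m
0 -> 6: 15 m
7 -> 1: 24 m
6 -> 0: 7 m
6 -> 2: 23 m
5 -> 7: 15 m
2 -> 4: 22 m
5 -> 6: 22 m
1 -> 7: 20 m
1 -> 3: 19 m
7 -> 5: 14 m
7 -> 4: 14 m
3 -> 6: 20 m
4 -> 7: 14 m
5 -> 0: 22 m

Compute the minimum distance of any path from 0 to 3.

Enumerating some paths:
0–6–7–1–3: 15+13+24+19 = 71
0–2–4–7–1–3: 12+22+14+24+19 = 91
0–4–7–1–3: 10+14+24+19 = 67
The minimum is 67 m via 0–4–7–1–3.

67 m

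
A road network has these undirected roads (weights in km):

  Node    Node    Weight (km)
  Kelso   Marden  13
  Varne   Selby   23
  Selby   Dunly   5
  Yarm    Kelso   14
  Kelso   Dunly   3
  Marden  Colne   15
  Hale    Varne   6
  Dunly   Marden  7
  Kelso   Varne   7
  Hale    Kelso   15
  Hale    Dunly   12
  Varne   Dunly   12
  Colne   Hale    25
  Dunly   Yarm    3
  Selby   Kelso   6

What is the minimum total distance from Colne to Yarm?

Settle nodes by increasing distance from Colne:
Colne: 0
Marden: 15  (via Colne)
Dunly: 22  (via Marden)
Kelso: 25  (via Dunly)
Hale: 25  (via Colne)
Yarm: 25  (via Dunly)
Shortest route: Colne–Marden–Dunly–Yarm = 25 km.

25 km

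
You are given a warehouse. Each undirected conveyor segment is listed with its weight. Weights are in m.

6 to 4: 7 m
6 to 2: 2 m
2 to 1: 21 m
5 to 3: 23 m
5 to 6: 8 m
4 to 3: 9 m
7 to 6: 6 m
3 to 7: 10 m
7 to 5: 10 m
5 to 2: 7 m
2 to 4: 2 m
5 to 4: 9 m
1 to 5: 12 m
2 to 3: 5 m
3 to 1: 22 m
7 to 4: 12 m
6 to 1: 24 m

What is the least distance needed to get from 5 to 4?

9 m

Settle nodes by increasing distance from 5:
5: 0
2: 7  (via 5)
6: 8  (via 5)
4: 9  (via 5)
Shortest route: 5–4 = 9 m.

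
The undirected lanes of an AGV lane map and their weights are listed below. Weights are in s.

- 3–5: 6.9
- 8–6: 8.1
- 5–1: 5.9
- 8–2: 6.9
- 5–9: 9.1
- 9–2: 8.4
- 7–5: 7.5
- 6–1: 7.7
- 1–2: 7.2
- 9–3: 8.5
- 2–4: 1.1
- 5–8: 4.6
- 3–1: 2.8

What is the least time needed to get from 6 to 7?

20.2 s

Candidate routes:
6–1–5–7: 7.7+5.9+7.5 = 21.1
6–1–3–5–7: 7.7+2.8+6.9+7.5 = 24.9
6–8–5–7: 8.1+4.6+7.5 = 20.2
The minimum is 20.2 s via 6–8–5–7.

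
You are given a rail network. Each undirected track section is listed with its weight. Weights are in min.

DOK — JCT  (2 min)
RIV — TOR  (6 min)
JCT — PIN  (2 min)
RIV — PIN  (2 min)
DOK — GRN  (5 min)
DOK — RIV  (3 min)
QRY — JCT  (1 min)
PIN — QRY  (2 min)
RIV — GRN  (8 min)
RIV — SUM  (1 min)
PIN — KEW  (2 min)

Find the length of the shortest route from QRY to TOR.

Settle nodes by increasing distance from QRY:
QRY: 0
JCT: 1  (via QRY)
PIN: 2  (via QRY)
DOK: 3  (via JCT)
KEW: 4  (via PIN)
RIV: 4  (via PIN)
SUM: 5  (via RIV)
GRN: 8  (via DOK)
TOR: 10  (via RIV)
Shortest route: QRY–PIN–RIV–TOR = 10 min.

10 min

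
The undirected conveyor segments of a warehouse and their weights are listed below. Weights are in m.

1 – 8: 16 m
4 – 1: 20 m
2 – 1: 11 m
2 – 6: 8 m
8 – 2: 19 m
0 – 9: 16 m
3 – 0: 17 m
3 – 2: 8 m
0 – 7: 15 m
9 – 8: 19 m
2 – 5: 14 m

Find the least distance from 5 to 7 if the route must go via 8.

83 m

Best 5 to 8: 5 → 2 → 8 costing 33
Best 8 to 7: 8 → 9 → 0 → 7 costing 50
Total via 8: 33 + 50 = 83 m.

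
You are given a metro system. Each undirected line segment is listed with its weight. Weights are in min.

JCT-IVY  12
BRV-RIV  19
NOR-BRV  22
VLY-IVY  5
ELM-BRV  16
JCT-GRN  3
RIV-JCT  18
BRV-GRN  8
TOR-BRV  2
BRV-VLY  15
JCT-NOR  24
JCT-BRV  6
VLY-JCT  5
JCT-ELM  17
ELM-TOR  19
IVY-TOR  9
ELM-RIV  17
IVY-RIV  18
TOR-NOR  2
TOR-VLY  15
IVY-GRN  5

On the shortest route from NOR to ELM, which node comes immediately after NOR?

Compare a few routes:
NOR - TOR - ELM: 2+19 = 21
NOR - TOR - BRV - ELM: 2+2+16 = 20
NOR - TOR - BRV - JCT - ELM: 2+2+6+17 = 27
NOR - TOR - BRV - GRN - JCT - ELM: 2+2+8+3+17 = 32
Cheapest is NOR - TOR - BRV - ELM at 20 min.
So from NOR the first move is to TOR.

TOR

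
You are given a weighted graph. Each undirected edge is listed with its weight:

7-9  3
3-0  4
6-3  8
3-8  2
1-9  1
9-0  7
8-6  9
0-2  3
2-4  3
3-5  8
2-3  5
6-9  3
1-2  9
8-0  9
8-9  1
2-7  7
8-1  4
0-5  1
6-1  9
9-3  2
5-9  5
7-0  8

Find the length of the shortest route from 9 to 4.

10

Enumerating some paths:
9 - 3 - 2 - 4: 2+5+3 = 10
9 - 3 - 0 - 2 - 4: 2+4+3+3 = 12
9 - 8 - 3 - 2 - 4: 1+2+5+3 = 11
9 - 5 - 0 - 2 - 4: 5+1+3+3 = 12
Cheapest is 9 - 3 - 2 - 4 at 10.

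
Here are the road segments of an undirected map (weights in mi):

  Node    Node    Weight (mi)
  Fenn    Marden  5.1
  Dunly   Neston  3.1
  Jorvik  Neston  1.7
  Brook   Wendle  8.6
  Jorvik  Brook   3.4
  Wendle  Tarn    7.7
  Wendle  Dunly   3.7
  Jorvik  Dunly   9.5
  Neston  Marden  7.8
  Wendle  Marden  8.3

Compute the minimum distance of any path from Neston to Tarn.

Candidate routes:
Neston–Marden–Wendle–Tarn: 7.8+8.3+7.7 = 23.8
Neston–Dunly–Wendle–Tarn: 3.1+3.7+7.7 = 14.5
Neston–Jorvik–Dunly–Wendle–Tarn: 1.7+9.5+3.7+7.7 = 22.6
Neston–Jorvik–Brook–Wendle–Tarn: 1.7+3.4+8.6+7.7 = 21.4
The minimum is 14.5 mi via Neston–Dunly–Wendle–Tarn.

14.5 mi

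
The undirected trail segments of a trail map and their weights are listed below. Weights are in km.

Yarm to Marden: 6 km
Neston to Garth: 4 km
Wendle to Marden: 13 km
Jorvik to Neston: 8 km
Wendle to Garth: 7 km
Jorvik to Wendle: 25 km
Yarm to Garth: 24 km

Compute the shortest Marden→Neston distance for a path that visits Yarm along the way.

34 km

Shortest Marden→Yarm: Marden → Yarm = 6
Shortest Yarm→Neston: Yarm → Garth → Neston = 28
Total via Yarm: 6 + 28 = 34 km.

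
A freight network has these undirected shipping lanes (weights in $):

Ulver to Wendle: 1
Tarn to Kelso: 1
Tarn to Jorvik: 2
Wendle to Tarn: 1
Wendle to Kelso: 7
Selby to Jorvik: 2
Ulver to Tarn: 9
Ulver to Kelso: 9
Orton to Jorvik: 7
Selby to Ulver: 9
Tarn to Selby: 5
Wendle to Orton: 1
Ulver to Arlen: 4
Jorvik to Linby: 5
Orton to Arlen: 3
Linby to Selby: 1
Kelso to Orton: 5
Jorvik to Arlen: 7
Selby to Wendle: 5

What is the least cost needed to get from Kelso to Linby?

Compare a few routes:
Kelso - Tarn - Jorvik - Linby: 1+2+5 = 8
Kelso - Tarn - Selby - Linby: 1+5+1 = 7
Kelso - Tarn - Jorvik - Selby - Linby: 1+2+2+1 = 6
Kelso - Tarn - Wendle - Selby - Linby: 1+1+5+1 = 8
The minimum is $6 via Kelso - Tarn - Jorvik - Selby - Linby.

$6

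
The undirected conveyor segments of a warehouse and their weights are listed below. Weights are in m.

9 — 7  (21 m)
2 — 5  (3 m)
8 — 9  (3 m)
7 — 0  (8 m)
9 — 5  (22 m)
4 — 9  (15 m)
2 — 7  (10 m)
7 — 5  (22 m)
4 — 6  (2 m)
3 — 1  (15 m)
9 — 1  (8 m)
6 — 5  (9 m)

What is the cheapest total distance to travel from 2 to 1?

33 m

Candidate routes:
2 → 5 → 7 → 9 → 1: 3+22+21+8 = 54
2 → 5 → 9 → 1: 3+22+8 = 33
2 → 7 → 9 → 1: 10+21+8 = 39
2 → 5 → 6 → 4 → 9 → 1: 3+9+2+15+8 = 37
Cheapest is 2 → 5 → 9 → 1 at 33 m.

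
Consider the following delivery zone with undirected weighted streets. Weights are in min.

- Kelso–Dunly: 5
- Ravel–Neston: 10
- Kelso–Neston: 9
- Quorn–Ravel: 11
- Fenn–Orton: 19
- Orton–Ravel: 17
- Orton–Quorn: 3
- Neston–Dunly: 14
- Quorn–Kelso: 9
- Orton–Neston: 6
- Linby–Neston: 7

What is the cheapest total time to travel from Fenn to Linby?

Shortest distances from Fenn:
Fenn: 0
Orton: 19  (via Fenn)
Quorn: 22  (via Orton)
Neston: 25  (via Orton)
Kelso: 31  (via Quorn)
Linby: 32  (via Neston)
Shortest route: Fenn–Orton–Neston–Linby = 32 min.

32 min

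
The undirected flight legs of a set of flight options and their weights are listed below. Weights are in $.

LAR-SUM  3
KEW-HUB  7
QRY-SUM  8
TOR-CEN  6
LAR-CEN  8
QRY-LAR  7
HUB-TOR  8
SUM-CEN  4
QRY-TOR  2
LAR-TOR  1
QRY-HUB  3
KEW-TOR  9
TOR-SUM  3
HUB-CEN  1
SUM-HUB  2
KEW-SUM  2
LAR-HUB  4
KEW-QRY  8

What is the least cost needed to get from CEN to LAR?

Candidate routes:
CEN–HUB–SUM–LAR: 1+2+3 = 6
CEN–SUM–LAR: 4+3 = 7
CEN–HUB–QRY–TOR–LAR: 1+3+2+1 = 7
CEN–HUB–LAR: 1+4 = 5
The minimum is $5 via CEN–HUB–LAR.

$5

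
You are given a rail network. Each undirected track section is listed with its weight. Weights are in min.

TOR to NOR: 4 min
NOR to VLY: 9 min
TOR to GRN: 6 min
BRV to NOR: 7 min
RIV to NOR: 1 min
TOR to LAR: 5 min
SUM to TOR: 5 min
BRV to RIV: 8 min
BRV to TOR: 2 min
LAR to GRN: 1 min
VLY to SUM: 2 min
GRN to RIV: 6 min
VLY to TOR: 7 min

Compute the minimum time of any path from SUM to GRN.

Running Dijkstra from SUM:
SUM: 0
VLY: 2  (via SUM)
TOR: 5  (via SUM)
BRV: 7  (via TOR)
NOR: 9  (via TOR)
LAR: 10  (via TOR)
RIV: 10  (via NOR)
GRN: 11  (via TOR)
Shortest route: SUM → TOR → GRN = 11 min.

11 min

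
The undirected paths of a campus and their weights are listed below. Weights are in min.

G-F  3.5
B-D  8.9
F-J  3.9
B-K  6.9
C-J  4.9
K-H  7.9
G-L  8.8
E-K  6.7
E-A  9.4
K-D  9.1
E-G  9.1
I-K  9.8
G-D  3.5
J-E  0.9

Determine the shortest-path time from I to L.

31.2 min

Settle nodes by increasing distance from I:
I: 0
K: 9.8  (via I)
E: 16.5  (via K)
B: 16.7  (via K)
J: 17.4  (via E)
H: 17.7  (via K)
D: 18.9  (via K)
F: 21.3  (via J)
C: 22.3  (via J)
G: 22.4  (via D)
A: 25.9  (via E)
L: 31.2  (via G)
Shortest route: I → K → D → G → L = 31.2 min.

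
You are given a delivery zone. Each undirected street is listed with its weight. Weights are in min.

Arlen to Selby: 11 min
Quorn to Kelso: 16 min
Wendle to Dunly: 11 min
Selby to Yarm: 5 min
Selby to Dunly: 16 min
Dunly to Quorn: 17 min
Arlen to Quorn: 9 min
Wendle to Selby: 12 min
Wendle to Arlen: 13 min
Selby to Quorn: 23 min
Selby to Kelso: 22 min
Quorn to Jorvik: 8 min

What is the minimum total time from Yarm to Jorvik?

33 min

Enumerating some paths:
Yarm - Selby - Quorn - Jorvik: 5+23+8 = 36
Yarm - Selby - Arlen - Quorn - Jorvik: 5+11+9+8 = 33
Yarm - Selby - Dunly - Quorn - Jorvik: 5+16+17+8 = 46
The minimum is 33 min via Yarm - Selby - Arlen - Quorn - Jorvik.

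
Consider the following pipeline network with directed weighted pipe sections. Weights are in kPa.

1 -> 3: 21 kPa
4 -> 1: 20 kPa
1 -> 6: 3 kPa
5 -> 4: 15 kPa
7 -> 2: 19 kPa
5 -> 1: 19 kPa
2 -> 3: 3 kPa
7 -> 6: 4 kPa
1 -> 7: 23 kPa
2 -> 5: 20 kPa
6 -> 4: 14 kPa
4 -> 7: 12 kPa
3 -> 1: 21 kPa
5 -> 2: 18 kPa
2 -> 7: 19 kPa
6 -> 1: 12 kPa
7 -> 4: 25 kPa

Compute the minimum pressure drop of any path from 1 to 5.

62 kPa

Candidate routes:
1 - 6 - 4 - 7 - 2 - 5: 3+14+12+19+20 = 68
1 - 7 - 2 - 5: 23+19+20 = 62
Cheapest is 1 - 7 - 2 - 5 at 62 kPa.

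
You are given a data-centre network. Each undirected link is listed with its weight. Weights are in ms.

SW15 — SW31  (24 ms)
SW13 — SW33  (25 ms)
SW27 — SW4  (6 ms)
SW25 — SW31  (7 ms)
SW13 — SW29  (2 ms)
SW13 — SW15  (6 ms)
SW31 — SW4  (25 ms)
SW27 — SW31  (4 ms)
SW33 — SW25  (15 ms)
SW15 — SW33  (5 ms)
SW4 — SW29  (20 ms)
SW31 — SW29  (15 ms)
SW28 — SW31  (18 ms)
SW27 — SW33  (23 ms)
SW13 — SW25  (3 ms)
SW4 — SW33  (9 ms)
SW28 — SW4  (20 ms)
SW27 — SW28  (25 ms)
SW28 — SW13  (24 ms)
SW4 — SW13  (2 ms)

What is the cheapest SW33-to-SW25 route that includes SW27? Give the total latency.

26 ms

Shortest SW33→SW27: SW33 → SW4 → SW27 = 15
Best SW27 to SW25: SW27 → SW31 → SW25 costing 11
Total via SW27: 15 + 11 = 26 ms.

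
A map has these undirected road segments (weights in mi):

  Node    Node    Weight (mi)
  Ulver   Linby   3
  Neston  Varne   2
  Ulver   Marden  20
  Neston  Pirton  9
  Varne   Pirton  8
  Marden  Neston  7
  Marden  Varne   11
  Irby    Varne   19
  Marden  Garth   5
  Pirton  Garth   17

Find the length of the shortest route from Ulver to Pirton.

Compare a few routes:
Ulver–Marden–Varne–Pirton: 20+11+8 = 39
Ulver–Marden–Neston–Pirton: 20+7+9 = 36
Ulver–Marden–Neston–Varne–Pirton: 20+7+2+8 = 37
The minimum is 36 mi via Ulver–Marden–Neston–Pirton.

36 mi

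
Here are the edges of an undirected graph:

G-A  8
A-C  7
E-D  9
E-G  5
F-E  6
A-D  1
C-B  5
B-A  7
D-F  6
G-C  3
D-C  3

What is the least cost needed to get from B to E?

Enumerating some paths:
B - C - D - E: 5+3+9 = 17
B - C - G - E: 5+3+5 = 13
B - A - D - E: 7+1+9 = 17
Cheapest is B - C - G - E at 13.

13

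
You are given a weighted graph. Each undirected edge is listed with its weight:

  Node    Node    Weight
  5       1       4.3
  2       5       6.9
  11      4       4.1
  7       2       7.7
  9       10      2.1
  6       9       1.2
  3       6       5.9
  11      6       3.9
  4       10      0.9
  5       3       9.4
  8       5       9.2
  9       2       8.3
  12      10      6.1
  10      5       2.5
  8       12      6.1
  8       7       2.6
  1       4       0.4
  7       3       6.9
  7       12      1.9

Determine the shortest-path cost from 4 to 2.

10.3

Enumerating some paths:
4 → 10 → 9 → 2: 0.9+2.1+8.3 = 11.3
4 → 10 → 5 → 2: 0.9+2.5+6.9 = 10.3
Cheapest is 4 → 10 → 5 → 2 at 10.3.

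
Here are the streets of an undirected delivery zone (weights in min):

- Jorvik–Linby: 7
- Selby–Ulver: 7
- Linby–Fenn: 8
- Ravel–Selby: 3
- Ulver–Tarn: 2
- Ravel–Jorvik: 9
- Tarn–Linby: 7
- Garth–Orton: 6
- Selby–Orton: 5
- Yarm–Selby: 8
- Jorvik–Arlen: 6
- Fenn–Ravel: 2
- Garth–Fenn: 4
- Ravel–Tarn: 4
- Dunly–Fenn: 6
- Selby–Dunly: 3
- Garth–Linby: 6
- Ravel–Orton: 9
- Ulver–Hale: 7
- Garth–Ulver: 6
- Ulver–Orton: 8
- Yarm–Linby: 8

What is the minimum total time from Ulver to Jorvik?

15 min

Running Dijkstra from Ulver:
Ulver: 0
Tarn: 2  (via Ulver)
Garth: 6  (via Ulver)
Ravel: 6  (via Tarn)
Hale: 7  (via Ulver)
Selby: 7  (via Ulver)
Orton: 8  (via Ulver)
Fenn: 8  (via Ravel)
Linby: 9  (via Tarn)
Dunly: 10  (via Selby)
Yarm: 15  (via Selby)
Jorvik: 15  (via Ravel)
Shortest route: Ulver–Tarn–Ravel–Jorvik = 15 min.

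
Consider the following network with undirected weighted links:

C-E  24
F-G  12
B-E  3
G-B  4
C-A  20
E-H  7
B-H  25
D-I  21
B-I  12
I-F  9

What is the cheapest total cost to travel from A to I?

59

Candidate routes:
A → C → E → H → B → I: 20+24+7+25+12 = 88
A → C → E → B → I: 20+24+3+12 = 59
A → C → E → B → G → F → I: 20+24+3+4+12+9 = 72
The minimum is 59 via A → C → E → B → I.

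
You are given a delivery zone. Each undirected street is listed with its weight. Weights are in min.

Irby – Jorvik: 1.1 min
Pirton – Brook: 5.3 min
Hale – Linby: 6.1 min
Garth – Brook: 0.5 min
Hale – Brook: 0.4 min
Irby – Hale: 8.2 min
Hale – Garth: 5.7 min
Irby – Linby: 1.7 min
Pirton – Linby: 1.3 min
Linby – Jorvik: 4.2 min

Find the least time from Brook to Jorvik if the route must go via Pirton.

Shortest Brook→Pirton: Brook–Pirton = 5.3
Best Pirton to Jorvik: Pirton–Linby–Irby–Jorvik costing 4.1
Total via Pirton: 5.3 + 4.1 = 9.4 min.

9.4 min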